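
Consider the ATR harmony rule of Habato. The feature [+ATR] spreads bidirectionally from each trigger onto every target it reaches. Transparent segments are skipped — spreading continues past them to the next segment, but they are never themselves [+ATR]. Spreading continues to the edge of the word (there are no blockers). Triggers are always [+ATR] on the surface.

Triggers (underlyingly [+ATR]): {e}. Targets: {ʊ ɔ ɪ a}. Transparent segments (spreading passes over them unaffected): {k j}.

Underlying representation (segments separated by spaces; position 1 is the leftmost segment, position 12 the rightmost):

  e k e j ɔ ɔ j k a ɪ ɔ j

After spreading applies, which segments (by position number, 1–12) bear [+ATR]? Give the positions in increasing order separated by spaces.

1 3 5 6 9 10 11

From /e/ at 1 rightward: 2 /k/ transparent; 3 /e/ is itself a trigger — this domain ends here.
From /e/ at 1 leftward: word edge.
From /e/ at 3 rightward: 4 /j/ transparent; 5 /ɔ/ → [+ATR]; 6 /ɔ/ → [+ATR]; 7 /j/ transparent; 8 /k/ transparent; 9 /a/ → [+ATR]; 10 /ɪ/ → [+ATR]; 11 /ɔ/ → [+ATR]; 12 /j/ transparent; word edge.
From /e/ at 3 leftward: 2 /k/ transparent; 1 /e/ is itself a trigger — this domain ends here.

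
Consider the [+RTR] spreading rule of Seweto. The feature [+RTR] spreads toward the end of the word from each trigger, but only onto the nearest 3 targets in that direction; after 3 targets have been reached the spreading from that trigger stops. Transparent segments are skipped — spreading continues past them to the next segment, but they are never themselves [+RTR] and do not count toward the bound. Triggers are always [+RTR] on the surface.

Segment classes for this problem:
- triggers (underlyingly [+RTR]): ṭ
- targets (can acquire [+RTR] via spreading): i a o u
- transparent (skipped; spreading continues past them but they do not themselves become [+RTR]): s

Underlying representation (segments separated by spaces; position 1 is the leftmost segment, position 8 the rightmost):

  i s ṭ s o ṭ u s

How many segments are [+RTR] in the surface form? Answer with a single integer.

4

From /ṭ/ at 3 rightward: 4 /s/ transparent; 5 /o/ → [+RTR]; 6 /ṭ/ is itself a trigger — this domain ends here.
From /ṭ/ at 6 rightward: 7 /u/ → [+RTR]; 8 /s/ transparent; word edge.
Target with no active source: position 1 stays [-emphatic].
[+RTR] positions on the surface: 3 5 6 7.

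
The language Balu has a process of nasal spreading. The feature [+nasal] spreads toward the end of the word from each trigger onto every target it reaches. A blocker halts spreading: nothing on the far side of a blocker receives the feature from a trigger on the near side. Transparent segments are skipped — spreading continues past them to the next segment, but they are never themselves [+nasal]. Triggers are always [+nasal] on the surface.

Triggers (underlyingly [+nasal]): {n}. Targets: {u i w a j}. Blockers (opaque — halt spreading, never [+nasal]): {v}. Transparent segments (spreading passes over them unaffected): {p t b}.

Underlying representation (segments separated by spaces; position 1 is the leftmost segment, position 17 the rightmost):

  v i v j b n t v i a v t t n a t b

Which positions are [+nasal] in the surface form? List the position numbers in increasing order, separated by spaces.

6 14 15

From /n/ at 6 rightward: 7 /t/ transparent; 8 /v/ blocks.
From /n/ at 14 rightward: 15 /a/ → [+nasal]; 16 /t/ transparent; 17 /b/ transparent; word edge.
Targets with no active source: positions 2 4 9 10 stay [-nasal].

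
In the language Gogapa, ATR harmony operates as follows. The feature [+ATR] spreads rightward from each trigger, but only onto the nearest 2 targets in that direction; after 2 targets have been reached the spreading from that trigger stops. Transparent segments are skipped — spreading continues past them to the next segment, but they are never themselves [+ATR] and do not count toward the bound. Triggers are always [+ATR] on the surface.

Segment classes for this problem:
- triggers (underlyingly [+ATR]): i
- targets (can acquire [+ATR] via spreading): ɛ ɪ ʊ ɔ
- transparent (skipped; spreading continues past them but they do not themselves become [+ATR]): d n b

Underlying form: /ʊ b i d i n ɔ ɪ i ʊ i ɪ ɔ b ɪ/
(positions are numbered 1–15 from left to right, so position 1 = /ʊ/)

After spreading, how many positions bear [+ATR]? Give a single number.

From /i/ at 3 rightward: 4 /d/ transparent; 5 /i/ is itself a trigger — this domain ends here.
From /i/ at 5 rightward: 6 /n/ transparent; 7 /ɔ/ → [+ATR]; 8 /ɪ/ → [+ATR]; bound reached.
From /i/ at 9 rightward: 10 /ʊ/ → [+ATR]; 11 /i/ is itself a trigger — this domain ends here.
From /i/ at 11 rightward: 12 /ɪ/ → [+ATR]; 13 /ɔ/ → [+ATR]; bound reached.
Targets with no active source: positions 1 15 stay [-ATR].
[+ATR] positions on the surface: 3 5 7 8 9 10 11 12 13.

9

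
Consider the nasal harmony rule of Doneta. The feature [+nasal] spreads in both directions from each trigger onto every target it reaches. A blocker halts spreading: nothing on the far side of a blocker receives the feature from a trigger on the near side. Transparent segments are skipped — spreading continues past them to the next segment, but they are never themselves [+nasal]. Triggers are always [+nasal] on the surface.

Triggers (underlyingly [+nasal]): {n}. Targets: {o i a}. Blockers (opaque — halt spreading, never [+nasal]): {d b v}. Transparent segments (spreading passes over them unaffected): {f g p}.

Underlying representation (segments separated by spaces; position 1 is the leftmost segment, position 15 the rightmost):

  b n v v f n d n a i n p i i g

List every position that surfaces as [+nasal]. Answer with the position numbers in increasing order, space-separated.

2 6 8 9 10 11 13 14

From /n/ at 2 rightward: 3 /v/ blocks.
From /n/ at 2 leftward: 1 /b/ blocks.
From /n/ at 6 rightward: 7 /d/ blocks.
From /n/ at 6 leftward: 5 /f/ transparent; 4 /v/ blocks.
From /n/ at 8 rightward: 9 /a/ → [+nasal]; 10 /i/ → [+nasal]; 11 /n/ is itself a trigger — this domain ends here.
From /n/ at 8 leftward: 7 /d/ blocks.
From /n/ at 11 rightward: 12 /p/ transparent; 13 /i/ → [+nasal]; 14 /i/ → [+nasal]; 15 /g/ transparent; word edge.
From /n/ at 11 leftward: 10 /i/ → [+nasal]; 9 /a/ → [+nasal]; 8 /n/ is itself a trigger — this domain ends here.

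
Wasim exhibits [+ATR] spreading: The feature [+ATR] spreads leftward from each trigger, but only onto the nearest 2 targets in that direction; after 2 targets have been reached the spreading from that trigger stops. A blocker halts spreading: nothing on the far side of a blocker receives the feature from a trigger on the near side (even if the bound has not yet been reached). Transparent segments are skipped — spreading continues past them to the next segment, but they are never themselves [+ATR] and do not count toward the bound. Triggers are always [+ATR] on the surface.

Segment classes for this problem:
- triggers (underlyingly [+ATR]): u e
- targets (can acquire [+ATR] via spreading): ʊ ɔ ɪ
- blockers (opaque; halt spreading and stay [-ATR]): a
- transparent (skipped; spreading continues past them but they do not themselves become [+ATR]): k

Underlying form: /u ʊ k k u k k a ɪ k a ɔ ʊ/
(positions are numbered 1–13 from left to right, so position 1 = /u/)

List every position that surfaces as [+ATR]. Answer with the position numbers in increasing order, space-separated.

From /u/ at 1 leftward: word edge.
From /u/ at 5 leftward: 4 /k/ transparent; 3 /k/ transparent; 2 /ʊ/ → [+ATR]; 1 /u/ is itself a trigger — this domain ends here.
Targets with no active source: positions 9 12 13 stay [-ATR].

1 2 5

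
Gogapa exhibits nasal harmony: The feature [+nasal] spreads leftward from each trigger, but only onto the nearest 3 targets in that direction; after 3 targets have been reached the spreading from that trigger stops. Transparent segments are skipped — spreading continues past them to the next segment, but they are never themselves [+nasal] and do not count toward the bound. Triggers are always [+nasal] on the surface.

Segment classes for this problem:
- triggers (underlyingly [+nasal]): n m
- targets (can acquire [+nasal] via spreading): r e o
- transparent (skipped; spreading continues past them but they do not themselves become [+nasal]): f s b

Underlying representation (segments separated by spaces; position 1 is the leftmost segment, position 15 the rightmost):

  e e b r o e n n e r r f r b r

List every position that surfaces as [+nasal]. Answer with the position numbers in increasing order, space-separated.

4 5 6 7 8

From /n/ at 7 leftward: 6 /e/ → [+nasal]; 5 /o/ → [+nasal]; 4 /r/ → [+nasal]; bound reached.
From /n/ at 8 leftward: 7 /n/ is itself a trigger — this domain ends here.
Targets with no active source: positions 1 2 9 10 11 13 15 stay [-nasal].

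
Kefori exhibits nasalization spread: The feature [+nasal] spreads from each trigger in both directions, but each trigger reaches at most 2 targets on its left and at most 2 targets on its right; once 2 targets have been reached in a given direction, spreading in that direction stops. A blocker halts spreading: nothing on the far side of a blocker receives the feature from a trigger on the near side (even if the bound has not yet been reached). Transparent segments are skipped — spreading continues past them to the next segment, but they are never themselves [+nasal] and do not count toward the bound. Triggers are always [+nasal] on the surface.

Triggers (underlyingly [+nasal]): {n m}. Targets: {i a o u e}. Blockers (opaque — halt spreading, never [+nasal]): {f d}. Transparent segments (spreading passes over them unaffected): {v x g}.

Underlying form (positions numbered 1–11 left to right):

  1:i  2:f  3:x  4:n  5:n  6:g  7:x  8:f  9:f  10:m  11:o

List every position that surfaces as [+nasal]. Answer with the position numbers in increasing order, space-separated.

From /n/ at 4 rightward: 5 /n/ is itself a trigger — this domain ends here.
From /n/ at 4 leftward: 3 /x/ transparent; 2 /f/ blocks.
From /n/ at 5 rightward: 6 /g/ transparent; 7 /x/ transparent; 8 /f/ blocks.
From /n/ at 5 leftward: 4 /n/ is itself a trigger — this domain ends here.
From /m/ at 10 rightward: 11 /o/ → [+nasal]; word edge.
From /m/ at 10 leftward: 9 /f/ blocks.
Target with no active source: position 1 stays [-nasal].

4 5 10 11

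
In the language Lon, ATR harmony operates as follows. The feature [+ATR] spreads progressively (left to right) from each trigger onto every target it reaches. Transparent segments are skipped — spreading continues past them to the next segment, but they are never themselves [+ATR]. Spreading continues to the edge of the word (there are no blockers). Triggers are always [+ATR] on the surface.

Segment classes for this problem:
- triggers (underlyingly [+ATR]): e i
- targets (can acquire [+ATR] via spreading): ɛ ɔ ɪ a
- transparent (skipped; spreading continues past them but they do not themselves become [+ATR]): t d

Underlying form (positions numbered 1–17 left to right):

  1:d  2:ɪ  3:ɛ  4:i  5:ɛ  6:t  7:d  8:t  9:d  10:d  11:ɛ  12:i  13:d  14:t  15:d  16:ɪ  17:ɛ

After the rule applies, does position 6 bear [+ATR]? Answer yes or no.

no

From /i/ at 4 rightward: 5 /ɛ/ → [+ATR]; 6 /t/ transparent; 7 /d/ transparent; 8 /t/ transparent; 9 /d/ transparent; 10 /d/ transparent; 11 /ɛ/ → [+ATR]; 12 /i/ is itself a trigger — this domain ends here.
From /i/ at 12 rightward: 13 /d/ transparent; 14 /t/ transparent; 15 /d/ transparent; 16 /ɪ/ → [+ATR]; 17 /ɛ/ → [+ATR]; word edge.
Targets with no active source: positions 2 3 stay [-ATR].
[+ATR] positions on the surface: 4 5 11 12 16 17.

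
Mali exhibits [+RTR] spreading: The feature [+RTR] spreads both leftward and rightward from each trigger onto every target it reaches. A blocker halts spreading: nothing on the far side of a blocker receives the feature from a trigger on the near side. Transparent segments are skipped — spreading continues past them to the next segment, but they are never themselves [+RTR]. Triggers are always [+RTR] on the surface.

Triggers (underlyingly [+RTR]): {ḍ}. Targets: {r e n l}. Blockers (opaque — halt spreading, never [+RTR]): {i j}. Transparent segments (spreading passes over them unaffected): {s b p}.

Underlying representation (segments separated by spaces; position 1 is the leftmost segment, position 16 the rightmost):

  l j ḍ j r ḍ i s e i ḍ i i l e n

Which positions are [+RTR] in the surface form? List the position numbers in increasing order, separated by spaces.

3 5 6 11

From /ḍ/ at 3 rightward: 4 /j/ blocks.
From /ḍ/ at 3 leftward: 2 /j/ blocks.
From /ḍ/ at 6 rightward: 7 /i/ blocks.
From /ḍ/ at 6 leftward: 5 /r/ → [+RTR]; 4 /j/ blocks.
From /ḍ/ at 11 rightward: 12 /i/ blocks.
From /ḍ/ at 11 leftward: 10 /i/ blocks.
Targets with no active source: positions 1 9 14 15 16 stay [-emphatic].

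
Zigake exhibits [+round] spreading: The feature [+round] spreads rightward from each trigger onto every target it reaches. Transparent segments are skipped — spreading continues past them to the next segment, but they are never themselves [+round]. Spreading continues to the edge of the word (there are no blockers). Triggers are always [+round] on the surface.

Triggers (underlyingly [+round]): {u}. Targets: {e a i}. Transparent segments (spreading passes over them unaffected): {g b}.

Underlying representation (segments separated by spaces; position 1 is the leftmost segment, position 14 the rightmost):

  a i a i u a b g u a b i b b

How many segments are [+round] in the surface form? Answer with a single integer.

From /u/ at 5 rightward: 6 /a/ → [+round]; 7 /b/ transparent; 8 /g/ transparent; 9 /u/ is itself a trigger — this domain ends here.
From /u/ at 9 rightward: 10 /a/ → [+round]; 11 /b/ transparent; 12 /i/ → [+round]; 13 /b/ transparent; 14 /b/ transparent; word edge.
Targets with no active source: positions 1 2 3 4 stay [-round].
[+round] positions on the surface: 5 6 9 10 12.

5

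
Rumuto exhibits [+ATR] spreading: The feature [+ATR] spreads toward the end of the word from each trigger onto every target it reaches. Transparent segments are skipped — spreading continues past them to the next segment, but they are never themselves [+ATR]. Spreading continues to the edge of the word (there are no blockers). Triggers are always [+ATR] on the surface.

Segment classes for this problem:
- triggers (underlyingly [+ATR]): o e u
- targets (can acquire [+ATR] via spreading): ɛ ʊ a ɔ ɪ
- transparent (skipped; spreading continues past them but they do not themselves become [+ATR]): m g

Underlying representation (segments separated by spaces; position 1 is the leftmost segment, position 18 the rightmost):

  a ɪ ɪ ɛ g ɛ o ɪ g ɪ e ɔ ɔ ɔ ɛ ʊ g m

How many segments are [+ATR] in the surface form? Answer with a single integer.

9

From /o/ at 7 rightward: 8 /ɪ/ → [+ATR]; 9 /g/ transparent; 10 /ɪ/ → [+ATR]; 11 /e/ is itself a trigger — this domain ends here.
From /e/ at 11 rightward: 12 /ɔ/ → [+ATR]; 13 /ɔ/ → [+ATR]; 14 /ɔ/ → [+ATR]; 15 /ɛ/ → [+ATR]; 16 /ʊ/ → [+ATR]; 17 /g/ transparent; 18 /m/ transparent; word edge.
Targets with no active source: positions 1 2 3 4 6 stay [-ATR].
[+ATR] positions on the surface: 7 8 10 11 12 13 14 15 16.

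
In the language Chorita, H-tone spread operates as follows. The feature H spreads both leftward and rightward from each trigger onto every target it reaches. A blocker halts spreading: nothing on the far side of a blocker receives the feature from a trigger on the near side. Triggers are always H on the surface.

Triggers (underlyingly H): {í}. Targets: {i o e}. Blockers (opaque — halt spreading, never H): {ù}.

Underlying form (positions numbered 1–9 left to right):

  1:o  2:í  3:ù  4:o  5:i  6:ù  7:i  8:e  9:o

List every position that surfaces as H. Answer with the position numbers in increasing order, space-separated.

1 2

From /í/ at 2 rightward: 3 /ù/ blocks.
From /í/ at 2 leftward: 1 /o/ → H; word edge.
Targets with no active source: positions 4 5 7 8 9 stay [-high tone].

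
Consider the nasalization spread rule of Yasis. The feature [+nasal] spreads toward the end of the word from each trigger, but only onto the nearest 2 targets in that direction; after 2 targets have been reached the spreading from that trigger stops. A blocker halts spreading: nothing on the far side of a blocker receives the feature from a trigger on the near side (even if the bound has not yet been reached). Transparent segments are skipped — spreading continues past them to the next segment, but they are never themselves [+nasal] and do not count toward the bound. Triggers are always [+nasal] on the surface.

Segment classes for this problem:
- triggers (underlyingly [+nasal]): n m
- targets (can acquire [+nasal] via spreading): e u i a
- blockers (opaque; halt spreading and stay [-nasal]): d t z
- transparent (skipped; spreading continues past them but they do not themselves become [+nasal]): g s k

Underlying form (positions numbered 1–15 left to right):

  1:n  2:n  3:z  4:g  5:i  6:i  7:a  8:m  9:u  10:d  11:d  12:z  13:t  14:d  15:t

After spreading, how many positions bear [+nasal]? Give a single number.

From /n/ at 1 rightward: 2 /n/ is itself a trigger — this domain ends here.
From /n/ at 2 rightward: 3 /z/ blocks.
From /m/ at 8 rightward: 9 /u/ → [+nasal]; 10 /d/ blocks.
Targets with no active source: positions 5 6 7 stay [-nasal].
[+nasal] positions on the surface: 1 2 8 9.

4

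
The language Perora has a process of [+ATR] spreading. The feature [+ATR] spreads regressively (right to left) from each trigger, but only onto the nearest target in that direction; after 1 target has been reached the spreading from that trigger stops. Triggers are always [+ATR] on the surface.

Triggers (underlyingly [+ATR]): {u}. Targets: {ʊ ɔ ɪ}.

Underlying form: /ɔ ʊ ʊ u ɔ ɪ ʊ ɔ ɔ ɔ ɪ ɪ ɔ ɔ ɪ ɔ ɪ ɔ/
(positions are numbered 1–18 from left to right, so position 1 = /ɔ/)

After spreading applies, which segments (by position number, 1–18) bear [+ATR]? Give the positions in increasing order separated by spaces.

From /u/ at 4 leftward: 3 /ʊ/ → [+ATR]; bound reached.
Targets with no active source: positions 1 2 5 6 7 8 9 10 11 12 13 14 15 16 17 18 stay [-ATR].

3 4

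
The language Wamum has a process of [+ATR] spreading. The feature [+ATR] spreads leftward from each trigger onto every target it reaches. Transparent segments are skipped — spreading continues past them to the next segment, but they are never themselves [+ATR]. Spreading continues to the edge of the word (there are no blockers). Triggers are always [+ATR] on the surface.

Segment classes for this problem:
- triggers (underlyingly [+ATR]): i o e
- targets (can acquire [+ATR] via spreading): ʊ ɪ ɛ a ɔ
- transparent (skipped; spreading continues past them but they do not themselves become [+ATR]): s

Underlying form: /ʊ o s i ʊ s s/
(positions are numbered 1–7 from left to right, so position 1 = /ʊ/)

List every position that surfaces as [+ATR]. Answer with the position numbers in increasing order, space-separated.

From /o/ at 2 leftward: 1 /ʊ/ → [+ATR]; word edge.
From /i/ at 4 leftward: 3 /s/ transparent; 2 /o/ is itself a trigger — this domain ends here.
Target with no active source: position 5 stays [-ATR].

1 2 4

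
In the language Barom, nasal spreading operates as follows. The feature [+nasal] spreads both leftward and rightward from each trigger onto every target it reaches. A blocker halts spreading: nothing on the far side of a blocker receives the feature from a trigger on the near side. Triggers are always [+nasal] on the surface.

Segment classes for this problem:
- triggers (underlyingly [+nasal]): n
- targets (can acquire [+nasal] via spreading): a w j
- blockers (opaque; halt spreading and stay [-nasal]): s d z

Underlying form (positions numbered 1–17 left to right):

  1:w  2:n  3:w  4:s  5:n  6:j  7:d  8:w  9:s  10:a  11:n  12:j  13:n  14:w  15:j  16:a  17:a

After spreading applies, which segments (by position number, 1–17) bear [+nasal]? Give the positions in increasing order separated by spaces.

1 2 3 5 6 10 11 12 13 14 15 16 17

From /n/ at 2 rightward: 3 /w/ → [+nasal]; 4 /s/ blocks.
From /n/ at 2 leftward: 1 /w/ → [+nasal]; word edge.
From /n/ at 5 rightward: 6 /j/ → [+nasal]; 7 /d/ blocks.
From /n/ at 5 leftward: 4 /s/ blocks.
From /n/ at 11 rightward: 12 /j/ → [+nasal]; 13 /n/ is itself a trigger — this domain ends here.
From /n/ at 11 leftward: 10 /a/ → [+nasal]; 9 /s/ blocks.
From /n/ at 13 rightward: 14 /w/ → [+nasal]; 15 /j/ → [+nasal]; 16 /a/ → [+nasal]; 17 /a/ → [+nasal]; word edge.
From /n/ at 13 leftward: 12 /j/ → [+nasal]; 11 /n/ is itself a trigger — this domain ends here.
Target with no active source: position 8 stays [-nasal].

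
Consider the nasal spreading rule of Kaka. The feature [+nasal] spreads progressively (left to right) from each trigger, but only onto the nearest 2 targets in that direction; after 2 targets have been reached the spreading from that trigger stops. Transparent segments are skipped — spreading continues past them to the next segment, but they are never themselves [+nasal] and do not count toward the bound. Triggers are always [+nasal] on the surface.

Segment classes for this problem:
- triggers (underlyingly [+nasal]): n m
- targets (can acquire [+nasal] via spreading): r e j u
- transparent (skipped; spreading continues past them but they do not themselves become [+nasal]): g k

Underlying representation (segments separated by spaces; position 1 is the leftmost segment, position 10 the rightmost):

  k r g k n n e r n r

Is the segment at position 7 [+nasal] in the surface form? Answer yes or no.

yes

From /n/ at 5 rightward: 6 /n/ is itself a trigger — this domain ends here.
From /n/ at 6 rightward: 7 /e/ → [+nasal]; 8 /r/ → [+nasal]; bound reached.
From /n/ at 9 rightward: 10 /r/ → [+nasal]; word edge.
Target with no active source: position 2 stays [-nasal].
[+nasal] positions on the surface: 5 6 7 8 9 10.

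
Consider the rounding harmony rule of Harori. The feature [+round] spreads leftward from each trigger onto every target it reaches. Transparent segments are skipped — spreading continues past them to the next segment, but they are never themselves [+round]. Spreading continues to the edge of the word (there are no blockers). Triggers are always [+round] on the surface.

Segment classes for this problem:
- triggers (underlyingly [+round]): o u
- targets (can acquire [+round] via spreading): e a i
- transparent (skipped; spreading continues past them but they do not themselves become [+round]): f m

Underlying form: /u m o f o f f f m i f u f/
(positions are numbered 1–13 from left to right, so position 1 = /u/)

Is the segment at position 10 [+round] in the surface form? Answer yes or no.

yes

From /u/ at 1 leftward: word edge.
From /o/ at 3 leftward: 2 /m/ transparent; 1 /u/ is itself a trigger — this domain ends here.
From /o/ at 5 leftward: 4 /f/ transparent; 3 /o/ is itself a trigger — this domain ends here.
From /u/ at 12 leftward: 11 /f/ transparent; 10 /i/ → [+round]; 9 /m/ transparent; 8 /f/ transparent; 7 /f/ transparent; 6 /f/ transparent; 5 /o/ is itself a trigger — this domain ends here.
[+round] positions on the surface: 1 3 5 10 12.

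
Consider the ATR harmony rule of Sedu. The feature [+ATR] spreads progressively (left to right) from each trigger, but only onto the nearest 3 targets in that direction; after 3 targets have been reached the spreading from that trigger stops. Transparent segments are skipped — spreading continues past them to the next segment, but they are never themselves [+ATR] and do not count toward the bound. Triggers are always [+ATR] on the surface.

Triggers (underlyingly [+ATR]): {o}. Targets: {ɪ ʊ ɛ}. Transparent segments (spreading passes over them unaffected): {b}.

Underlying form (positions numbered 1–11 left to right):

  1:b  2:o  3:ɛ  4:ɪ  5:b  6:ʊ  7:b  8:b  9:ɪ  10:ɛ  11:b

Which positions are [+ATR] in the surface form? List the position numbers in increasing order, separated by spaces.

From /o/ at 2 rightward: 3 /ɛ/ → [+ATR]; 4 /ɪ/ → [+ATR]; 5 /b/ transparent; 6 /ʊ/ → [+ATR]; bound reached.
Targets with no active source: positions 9 10 stay [-ATR].

2 3 4 6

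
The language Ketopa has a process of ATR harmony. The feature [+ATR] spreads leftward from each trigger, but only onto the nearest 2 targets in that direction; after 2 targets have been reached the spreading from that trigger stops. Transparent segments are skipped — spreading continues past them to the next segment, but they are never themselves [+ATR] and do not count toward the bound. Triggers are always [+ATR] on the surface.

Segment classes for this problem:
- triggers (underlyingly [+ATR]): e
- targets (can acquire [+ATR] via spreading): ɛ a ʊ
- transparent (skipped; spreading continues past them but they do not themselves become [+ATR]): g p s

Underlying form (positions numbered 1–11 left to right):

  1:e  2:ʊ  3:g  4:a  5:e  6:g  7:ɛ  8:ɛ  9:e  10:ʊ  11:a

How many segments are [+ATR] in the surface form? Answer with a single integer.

7

From /e/ at 1 leftward: word edge.
From /e/ at 5 leftward: 4 /a/ → [+ATR]; 3 /g/ transparent; 2 /ʊ/ → [+ATR]; bound reached.
From /e/ at 9 leftward: 8 /ɛ/ → [+ATR]; 7 /ɛ/ → [+ATR]; bound reached.
Targets with no active source: positions 10 11 stay [-ATR].
[+ATR] positions on the surface: 1 2 4 5 7 8 9.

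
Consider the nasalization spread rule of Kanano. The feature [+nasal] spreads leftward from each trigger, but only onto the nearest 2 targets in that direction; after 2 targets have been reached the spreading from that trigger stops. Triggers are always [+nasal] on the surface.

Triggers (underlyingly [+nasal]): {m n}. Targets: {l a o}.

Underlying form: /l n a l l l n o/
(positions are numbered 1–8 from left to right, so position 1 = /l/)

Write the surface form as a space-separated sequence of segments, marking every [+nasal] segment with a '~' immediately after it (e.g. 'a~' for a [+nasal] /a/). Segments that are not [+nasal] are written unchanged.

l~ n~ a l l~ l~ n~ o

From /n/ at 2 leftward: 1 /l/ → [+nasal]; word edge.
From /n/ at 7 leftward: 6 /l/ → [+nasal]; 5 /l/ → [+nasal]; bound reached.
Targets with no active source: positions 3 4 8 stay [-nasal].
[+nasal] positions on the surface: 1 2 5 6 7.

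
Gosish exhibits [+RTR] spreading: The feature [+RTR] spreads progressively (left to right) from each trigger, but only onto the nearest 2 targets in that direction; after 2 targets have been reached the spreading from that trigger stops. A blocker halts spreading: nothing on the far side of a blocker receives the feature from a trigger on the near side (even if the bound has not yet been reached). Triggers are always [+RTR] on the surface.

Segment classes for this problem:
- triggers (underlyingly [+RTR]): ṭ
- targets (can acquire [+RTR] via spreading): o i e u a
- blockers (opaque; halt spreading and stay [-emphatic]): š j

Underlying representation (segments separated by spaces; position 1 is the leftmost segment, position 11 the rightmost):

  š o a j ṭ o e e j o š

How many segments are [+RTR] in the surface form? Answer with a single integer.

From /ṭ/ at 5 rightward: 6 /o/ → [+RTR]; 7 /e/ → [+RTR]; bound reached.
Targets with no active source: positions 2 3 8 10 stay [-emphatic].
[+RTR] positions on the surface: 5 6 7.

3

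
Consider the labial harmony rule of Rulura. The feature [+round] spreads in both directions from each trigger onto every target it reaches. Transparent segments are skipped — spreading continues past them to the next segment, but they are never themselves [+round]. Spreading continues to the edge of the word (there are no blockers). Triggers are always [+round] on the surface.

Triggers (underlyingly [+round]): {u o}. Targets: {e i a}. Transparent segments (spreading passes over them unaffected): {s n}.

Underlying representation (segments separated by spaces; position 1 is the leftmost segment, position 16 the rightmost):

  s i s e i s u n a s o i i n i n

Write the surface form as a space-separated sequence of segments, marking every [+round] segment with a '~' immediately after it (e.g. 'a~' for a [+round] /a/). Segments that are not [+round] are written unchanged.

From /u/ at 7 rightward: 8 /n/ transparent; 9 /a/ → [+round]; 10 /s/ transparent; 11 /o/ is itself a trigger — this domain ends here.
From /u/ at 7 leftward: 6 /s/ transparent; 5 /i/ → [+round]; 4 /e/ → [+round]; 3 /s/ transparent; 2 /i/ → [+round]; 1 /s/ transparent; word edge.
From /o/ at 11 rightward: 12 /i/ → [+round]; 13 /i/ → [+round]; 14 /n/ transparent; 15 /i/ → [+round]; 16 /n/ transparent; word edge.
From /o/ at 11 leftward: 10 /s/ transparent; 9 /a/ → [+round]; 8 /n/ transparent; 7 /u/ is itself a trigger — this domain ends here.
[+round] positions on the surface: 2 4 5 7 9 11 12 13 15.

s i~ s e~ i~ s u~ n a~ s o~ i~ i~ n i~ n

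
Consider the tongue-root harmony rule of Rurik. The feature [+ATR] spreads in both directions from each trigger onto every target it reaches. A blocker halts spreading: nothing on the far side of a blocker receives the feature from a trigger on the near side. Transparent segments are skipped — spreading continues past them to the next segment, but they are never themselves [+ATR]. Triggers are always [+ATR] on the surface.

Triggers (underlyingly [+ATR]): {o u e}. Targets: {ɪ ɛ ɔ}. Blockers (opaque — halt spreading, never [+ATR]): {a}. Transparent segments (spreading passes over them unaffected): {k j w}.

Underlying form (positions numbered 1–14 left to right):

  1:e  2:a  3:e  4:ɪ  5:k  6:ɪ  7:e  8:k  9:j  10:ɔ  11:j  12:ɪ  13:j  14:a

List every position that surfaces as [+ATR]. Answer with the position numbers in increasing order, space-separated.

From /e/ at 1 rightward: 2 /a/ blocks.
From /e/ at 1 leftward: word edge.
From /e/ at 3 rightward: 4 /ɪ/ → [+ATR]; 5 /k/ transparent; 6 /ɪ/ → [+ATR]; 7 /e/ is itself a trigger — this domain ends here.
From /e/ at 3 leftward: 2 /a/ blocks.
From /e/ at 7 rightward: 8 /k/ transparent; 9 /j/ transparent; 10 /ɔ/ → [+ATR]; 11 /j/ transparent; 12 /ɪ/ → [+ATR]; 13 /j/ transparent; 14 /a/ blocks.
From /e/ at 7 leftward: 6 /ɪ/ → [+ATR]; 5 /k/ transparent; 4 /ɪ/ → [+ATR]; 3 /e/ is itself a trigger — this domain ends here.

1 3 4 6 7 10 12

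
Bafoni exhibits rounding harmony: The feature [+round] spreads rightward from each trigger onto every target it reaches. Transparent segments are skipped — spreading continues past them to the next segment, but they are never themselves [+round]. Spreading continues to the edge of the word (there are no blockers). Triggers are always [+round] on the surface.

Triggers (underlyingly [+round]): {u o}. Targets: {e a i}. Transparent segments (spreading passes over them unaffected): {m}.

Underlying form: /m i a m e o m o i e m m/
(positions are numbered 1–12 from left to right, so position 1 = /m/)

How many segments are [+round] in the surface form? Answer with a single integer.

From /o/ at 6 rightward: 7 /m/ transparent; 8 /o/ is itself a trigger — this domain ends here.
From /o/ at 8 rightward: 9 /i/ → [+round]; 10 /e/ → [+round]; 11 /m/ transparent; 12 /m/ transparent; word edge.
Targets with no active source: positions 2 3 5 stay [-round].
[+round] positions on the surface: 6 8 9 10.

4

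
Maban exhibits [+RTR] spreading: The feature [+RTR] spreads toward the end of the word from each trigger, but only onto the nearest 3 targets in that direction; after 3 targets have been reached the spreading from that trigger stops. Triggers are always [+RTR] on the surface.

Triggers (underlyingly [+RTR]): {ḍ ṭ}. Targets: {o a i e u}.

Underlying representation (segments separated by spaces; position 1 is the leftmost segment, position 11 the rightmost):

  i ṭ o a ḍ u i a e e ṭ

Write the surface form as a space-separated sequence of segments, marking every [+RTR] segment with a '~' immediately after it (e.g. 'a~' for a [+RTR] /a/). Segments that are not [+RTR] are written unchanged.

From /ṭ/ at 2 rightward: 3 /o/ → [+RTR]; 4 /a/ → [+RTR]; 5 /ḍ/ is itself a trigger — this domain ends here.
From /ḍ/ at 5 rightward: 6 /u/ → [+RTR]; 7 /i/ → [+RTR]; 8 /a/ → [+RTR]; bound reached.
From /ṭ/ at 11 rightward: word edge.
Targets with no active source: positions 1 9 10 stay [-emphatic].
[+RTR] positions on the surface: 2 3 4 5 6 7 8 11.

i ṭ~ o~ a~ ḍ~ u~ i~ a~ e e ṭ~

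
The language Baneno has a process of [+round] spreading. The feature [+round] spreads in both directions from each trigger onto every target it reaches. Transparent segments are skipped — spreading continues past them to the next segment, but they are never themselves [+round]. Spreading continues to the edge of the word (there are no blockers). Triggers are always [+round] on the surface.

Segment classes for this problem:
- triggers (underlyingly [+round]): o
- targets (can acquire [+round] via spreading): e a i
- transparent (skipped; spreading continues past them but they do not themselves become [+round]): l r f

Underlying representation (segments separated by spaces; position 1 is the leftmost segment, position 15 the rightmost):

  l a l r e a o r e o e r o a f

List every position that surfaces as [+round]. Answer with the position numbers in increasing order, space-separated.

From /o/ at 7 rightward: 8 /r/ transparent; 9 /e/ → [+round]; 10 /o/ is itself a trigger — this domain ends here.
From /o/ at 7 leftward: 6 /a/ → [+round]; 5 /e/ → [+round]; 4 /r/ transparent; 3 /l/ transparent; 2 /a/ → [+round]; 1 /l/ transparent; word edge.
From /o/ at 10 rightward: 11 /e/ → [+round]; 12 /r/ transparent; 13 /o/ is itself a trigger — this domain ends here.
From /o/ at 10 leftward: 9 /e/ → [+round]; 8 /r/ transparent; 7 /o/ is itself a trigger — this domain ends here.
From /o/ at 13 rightward: 14 /a/ → [+round]; 15 /f/ transparent; word edge.
From /o/ at 13 leftward: 12 /r/ transparent; 11 /e/ → [+round]; 10 /o/ is itself a trigger — this domain ends here.

2 5 6 7 9 10 11 13 14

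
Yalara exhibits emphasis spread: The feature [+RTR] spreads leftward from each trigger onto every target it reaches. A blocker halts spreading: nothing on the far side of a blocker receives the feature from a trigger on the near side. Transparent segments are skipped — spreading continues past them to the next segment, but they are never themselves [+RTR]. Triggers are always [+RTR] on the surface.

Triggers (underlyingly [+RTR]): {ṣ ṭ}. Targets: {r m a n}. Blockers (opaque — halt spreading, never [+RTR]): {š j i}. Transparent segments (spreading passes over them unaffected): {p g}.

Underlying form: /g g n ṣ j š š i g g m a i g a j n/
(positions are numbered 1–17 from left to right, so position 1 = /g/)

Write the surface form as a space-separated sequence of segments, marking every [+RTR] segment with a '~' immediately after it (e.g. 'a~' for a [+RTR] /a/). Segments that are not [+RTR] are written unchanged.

g g n~ ṣ~ j š š i g g m a i g a j n

From /ṣ/ at 4 leftward: 3 /n/ → [+RTR]; 2 /g/ transparent; 1 /g/ transparent; word edge.
Targets with no active source: positions 11 12 15 17 stay [-emphatic].
[+RTR] positions on the surface: 3 4.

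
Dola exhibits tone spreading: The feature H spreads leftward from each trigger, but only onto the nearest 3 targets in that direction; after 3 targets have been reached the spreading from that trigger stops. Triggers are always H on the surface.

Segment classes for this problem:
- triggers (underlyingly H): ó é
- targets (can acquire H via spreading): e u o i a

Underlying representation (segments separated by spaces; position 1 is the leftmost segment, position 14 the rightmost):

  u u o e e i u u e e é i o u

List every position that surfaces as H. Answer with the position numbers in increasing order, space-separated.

8 9 10 11

From /é/ at 11 leftward: 10 /e/ → H; 9 /e/ → H; 8 /u/ → H; bound reached.
Targets with no active source: positions 1 2 3 4 5 6 7 12 13 14 stay [-high tone].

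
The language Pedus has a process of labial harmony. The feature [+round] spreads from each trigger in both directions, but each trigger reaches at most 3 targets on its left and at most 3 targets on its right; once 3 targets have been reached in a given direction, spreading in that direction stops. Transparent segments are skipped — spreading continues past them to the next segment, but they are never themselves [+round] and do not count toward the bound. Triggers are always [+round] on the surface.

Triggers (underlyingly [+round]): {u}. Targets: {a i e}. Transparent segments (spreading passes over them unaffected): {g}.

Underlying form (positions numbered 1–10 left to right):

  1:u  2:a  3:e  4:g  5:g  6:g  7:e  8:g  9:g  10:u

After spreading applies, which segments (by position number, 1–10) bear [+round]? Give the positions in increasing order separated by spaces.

1 2 3 7 10

From /u/ at 1 rightward: 2 /a/ → [+round]; 3 /e/ → [+round]; 4 /g/ transparent; 5 /g/ transparent; 6 /g/ transparent; 7 /e/ → [+round]; bound reached.
From /u/ at 1 leftward: word edge.
From /u/ at 10 rightward: word edge.
From /u/ at 10 leftward: 9 /g/ transparent; 8 /g/ transparent; 7 /e/ → [+round]; 6 /g/ transparent; 5 /g/ transparent; 4 /g/ transparent; 3 /e/ → [+round]; 2 /a/ → [+round]; bound reached.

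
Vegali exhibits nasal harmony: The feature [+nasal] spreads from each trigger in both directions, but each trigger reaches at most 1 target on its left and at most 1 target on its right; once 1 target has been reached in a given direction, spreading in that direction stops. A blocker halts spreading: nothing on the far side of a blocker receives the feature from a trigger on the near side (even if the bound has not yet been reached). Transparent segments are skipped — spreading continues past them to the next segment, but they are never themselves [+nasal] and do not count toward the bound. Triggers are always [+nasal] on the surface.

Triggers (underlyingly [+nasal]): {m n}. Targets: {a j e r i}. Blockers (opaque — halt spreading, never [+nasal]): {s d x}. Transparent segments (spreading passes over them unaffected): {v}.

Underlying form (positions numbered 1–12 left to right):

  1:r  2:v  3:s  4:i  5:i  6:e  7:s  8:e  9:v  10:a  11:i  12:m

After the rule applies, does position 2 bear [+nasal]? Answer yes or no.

no

From /m/ at 12 rightward: word edge.
From /m/ at 12 leftward: 11 /i/ → [+nasal]; bound reached.
Targets with no active source: positions 1 4 5 6 8 10 stay [-nasal].
[+nasal] positions on the surface: 11 12.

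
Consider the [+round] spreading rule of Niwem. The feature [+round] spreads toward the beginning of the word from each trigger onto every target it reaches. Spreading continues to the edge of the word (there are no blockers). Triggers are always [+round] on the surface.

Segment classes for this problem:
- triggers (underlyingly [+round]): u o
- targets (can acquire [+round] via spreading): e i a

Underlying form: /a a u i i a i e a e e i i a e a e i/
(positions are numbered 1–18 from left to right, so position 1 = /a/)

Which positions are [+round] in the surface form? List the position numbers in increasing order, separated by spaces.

From /u/ at 3 leftward: 2 /a/ → [+round]; 1 /a/ → [+round]; word edge.
Targets with no active source: positions 4 5 6 7 8 9 10 11 12 13 14 15 16 17 18 stay [-round].

1 2 3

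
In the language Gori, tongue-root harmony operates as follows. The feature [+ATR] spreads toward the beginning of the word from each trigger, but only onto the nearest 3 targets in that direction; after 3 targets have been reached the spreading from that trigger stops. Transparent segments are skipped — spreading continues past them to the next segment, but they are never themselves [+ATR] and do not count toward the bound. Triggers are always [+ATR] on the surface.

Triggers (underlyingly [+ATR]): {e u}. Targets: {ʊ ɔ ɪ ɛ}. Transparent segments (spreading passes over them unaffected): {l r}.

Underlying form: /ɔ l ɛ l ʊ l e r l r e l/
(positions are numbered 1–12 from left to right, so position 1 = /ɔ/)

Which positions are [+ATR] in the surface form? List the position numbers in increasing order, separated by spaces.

1 3 5 7 11

From /e/ at 7 leftward: 6 /l/ transparent; 5 /ʊ/ → [+ATR]; 4 /l/ transparent; 3 /ɛ/ → [+ATR]; 2 /l/ transparent; 1 /ɔ/ → [+ATR]; bound reached.
From /e/ at 11 leftward: 10 /r/ transparent; 9 /l/ transparent; 8 /r/ transparent; 7 /e/ is itself a trigger — this domain ends here.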